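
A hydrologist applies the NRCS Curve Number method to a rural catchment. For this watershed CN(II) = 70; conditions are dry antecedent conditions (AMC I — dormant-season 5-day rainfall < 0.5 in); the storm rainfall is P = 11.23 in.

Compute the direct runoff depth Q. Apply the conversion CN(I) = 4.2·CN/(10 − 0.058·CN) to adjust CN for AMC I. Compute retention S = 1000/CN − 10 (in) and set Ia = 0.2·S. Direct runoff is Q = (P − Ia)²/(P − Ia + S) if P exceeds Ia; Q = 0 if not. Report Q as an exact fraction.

Dry (AMC I): CN(I) = 4.2·70/(10 − 0.058·70) = 294/(297/50) = 4900/99 ≈ 49.495
Max retention: S = 1000/(4900/99) − 10 = 500/49 in (≈ 10.204 in)
Initial abstraction Ia = S/5 = (500/49)/5 = 100/49 ≈ 2.041 in
Since P=11.230 > Ia=2.041: effective rainfall P−Ia = 45027/4900 in
Q = (45027/4900)²/((45027/4900) + 500/49) = (2027430729/24010000)/(95027/4900) = 2027430729/465632300 in ≈ 4.354 in

Q = 2027430729/465632300 in ≈ 4.354 in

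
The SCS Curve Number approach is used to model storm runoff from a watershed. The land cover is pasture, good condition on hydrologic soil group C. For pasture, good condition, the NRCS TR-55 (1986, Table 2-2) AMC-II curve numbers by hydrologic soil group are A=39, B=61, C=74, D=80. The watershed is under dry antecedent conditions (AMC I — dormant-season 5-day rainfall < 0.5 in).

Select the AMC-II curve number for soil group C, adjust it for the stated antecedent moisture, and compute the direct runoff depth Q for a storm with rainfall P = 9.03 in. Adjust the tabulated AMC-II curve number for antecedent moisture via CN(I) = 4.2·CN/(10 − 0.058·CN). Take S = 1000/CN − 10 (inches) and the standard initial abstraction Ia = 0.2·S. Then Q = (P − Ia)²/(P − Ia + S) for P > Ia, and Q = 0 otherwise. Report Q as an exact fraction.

NRCS table: pasture, good condition, soil group C → CN(II) = 74
CN(I) from CN(II)=74: (4.2·74)/(10 − 0.058·74) = 77700/1427 ≈ 54.450
Max retention: S = 1000/(77700/1427) − 10 = 6500/777 in (≈ 8.366 in)
Ia = 0.2·(6500/777) = 1300/777 in ≈ 1.673 in
P − Ia = 9.030 − 1.673 = 571631/77700 ≈ 7.357 in (> 0, runoff occurs)
Q = (571631/77700)²/((571631/77700) + 6500/777) = (326762000161/6037290000)/(1221631/77700) = 326762000161/94920728700 in ≈ 3.442 in

Q = 326762000161/94920728700 in ≈ 3.442 in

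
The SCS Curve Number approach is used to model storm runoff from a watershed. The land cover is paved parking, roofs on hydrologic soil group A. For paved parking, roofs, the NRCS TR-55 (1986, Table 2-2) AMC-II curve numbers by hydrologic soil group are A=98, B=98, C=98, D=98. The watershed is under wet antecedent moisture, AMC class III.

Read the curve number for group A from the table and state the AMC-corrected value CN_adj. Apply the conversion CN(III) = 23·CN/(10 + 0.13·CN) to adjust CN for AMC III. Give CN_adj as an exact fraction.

CN_adj = 112700/1137 ≈ 99.120

NRCS table: paved parking, roofs, soil group A → CN(II) = 98
Wet (AMC III): CN(III) = 23·98/(10 + 0.13·98) = 2254/(1137/50) = 112700/1137 ≈ 99.120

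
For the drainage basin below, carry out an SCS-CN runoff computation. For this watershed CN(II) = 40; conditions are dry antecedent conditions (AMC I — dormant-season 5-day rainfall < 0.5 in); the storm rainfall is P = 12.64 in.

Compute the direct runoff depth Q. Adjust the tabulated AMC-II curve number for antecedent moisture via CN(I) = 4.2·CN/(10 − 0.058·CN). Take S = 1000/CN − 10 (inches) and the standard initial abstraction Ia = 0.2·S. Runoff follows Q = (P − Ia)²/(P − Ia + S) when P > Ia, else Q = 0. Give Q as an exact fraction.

Dry (AMC I): CN(I) = 4.2·40/(10 − 0.058·40) = 168/(192/25) = 175/8 ≈ 21.875
Max retention: S = 1000/(175/8) − 10 = 250/7 in (≈ 35.714 in)
Initial abstraction Ia = S/5 = (250/7)/5 = 50/7 ≈ 7.143 in
P − Ia = 12.640 − 7.143 = 962/175 ≈ 5.497 in (> 0, runoff occurs)
Q: (962/175)² ÷ (7212/175) = 231361/315525 in (≈ 0.733 in)

Q = 231361/315525 in ≈ 0.733 in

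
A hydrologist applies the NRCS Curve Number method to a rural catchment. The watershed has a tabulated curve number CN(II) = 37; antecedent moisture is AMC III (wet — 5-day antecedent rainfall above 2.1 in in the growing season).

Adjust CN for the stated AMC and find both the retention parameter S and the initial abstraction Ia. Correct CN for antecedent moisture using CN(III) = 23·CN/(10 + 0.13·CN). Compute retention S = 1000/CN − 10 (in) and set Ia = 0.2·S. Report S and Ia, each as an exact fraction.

S = 6300/851 in ≈ 7.403 in; Ia = 1260/851 in ≈ 1.481 in

CN(III) from CN(II)=37: (23·37)/(10 + 0.13·37) = 85100/1481 ≈ 57.461
S = 1000/(85100/1481) − 10 = 6300/851 in ≈ 7.403 in
Ia = 0.2·(6300/851) = 1260/851 in ≈ 1.481 in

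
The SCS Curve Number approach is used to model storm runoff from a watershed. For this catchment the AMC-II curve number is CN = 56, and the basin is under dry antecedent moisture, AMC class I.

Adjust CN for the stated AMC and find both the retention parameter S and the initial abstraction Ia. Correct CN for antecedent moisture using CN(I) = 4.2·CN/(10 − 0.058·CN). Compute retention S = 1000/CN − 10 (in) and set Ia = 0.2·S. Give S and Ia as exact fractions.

Adjust CN=56 to AMC I: 4.2·56/(10 − 0.058·56) → (1176/5) ÷ (844/125) = 7350/211 ≈ 34.834
Max retention: S = 1000/(7350/211) − 10 = 2750/147 in (≈ 18.707 in)
Ia = 0.2·(2750/147) = 550/147 in ≈ 3.741 in

S = 2750/147 in ≈ 18.707 in; Ia = 550/147 in ≈ 3.741 in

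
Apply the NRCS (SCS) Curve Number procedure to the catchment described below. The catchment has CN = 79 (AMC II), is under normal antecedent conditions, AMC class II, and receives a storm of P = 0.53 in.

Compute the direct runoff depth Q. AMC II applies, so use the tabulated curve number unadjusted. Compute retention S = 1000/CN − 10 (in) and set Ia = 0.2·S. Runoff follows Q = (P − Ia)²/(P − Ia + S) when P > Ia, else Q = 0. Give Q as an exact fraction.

CN(II) = 79; AMC II needs no correction.
S = 1000/79 − 10 = 210/79 in ≈ 2.658 in
Initial abstraction Ia = S/5 = (210/79)/5 = 42/79 ≈ 0.532 in
P = 0.530 ≤ Ia = 0.532 in: entire storm abstracted, Q = 0.

Q = 0 in ≈ 0.000 in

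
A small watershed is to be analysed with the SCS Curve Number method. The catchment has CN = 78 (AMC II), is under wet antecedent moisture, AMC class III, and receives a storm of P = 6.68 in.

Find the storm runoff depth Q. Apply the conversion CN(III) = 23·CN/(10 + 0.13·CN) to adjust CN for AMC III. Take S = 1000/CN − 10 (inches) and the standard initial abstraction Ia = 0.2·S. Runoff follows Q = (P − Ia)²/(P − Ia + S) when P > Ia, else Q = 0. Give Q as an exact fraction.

Q = 20822201401/3852592575 in ≈ 5.405 in

CN(III) from CN(II)=78: (23·78)/(10 + 0.13·78) = 89700/1007 ≈ 89.076
Retention S: 1000/CN − 10 with CN=89.076 → S = 1100/897 ≈ 1.226 in
Ia = 0.2·(1100/897) = 220/897 in ≈ 0.245 in
P − Ia = 6.680 − 0.245 = 144299/22425 ≈ 6.435 in (> 0, runoff occurs)
Q = (144299/22425)²/((144299/22425) + 1100/897) = (20822201401/502880625)/(171799/22425) = 20822201401/3852592575 in ≈ 5.405 in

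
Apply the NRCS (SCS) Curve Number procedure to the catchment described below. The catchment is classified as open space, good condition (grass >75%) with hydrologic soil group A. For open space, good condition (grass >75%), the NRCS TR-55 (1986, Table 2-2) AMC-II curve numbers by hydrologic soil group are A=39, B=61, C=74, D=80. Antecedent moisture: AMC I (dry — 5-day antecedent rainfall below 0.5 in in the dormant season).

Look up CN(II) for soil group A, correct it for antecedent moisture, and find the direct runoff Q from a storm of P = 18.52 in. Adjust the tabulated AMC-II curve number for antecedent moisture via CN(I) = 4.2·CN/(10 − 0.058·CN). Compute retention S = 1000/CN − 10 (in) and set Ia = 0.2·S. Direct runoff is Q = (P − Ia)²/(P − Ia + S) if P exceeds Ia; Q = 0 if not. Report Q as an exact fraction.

NRCS table: open space, good condition (grass >75%), soil group A → CN(II) = 39
Adjust CN=39 to AMC I: 4.2·39/(10 − 0.058·39) → (819/5) ÷ (3869/500) = 81900/3869 ≈ 21.168
Retention S: 1000/CN − 10 with CN=21.168 → S = 30500/819 ≈ 37.241 in
Ia = 0.2·(30500/819) = 6100/819 in ≈ 7.448 in
P − Ia = 18.520 − 7.448 = 226697/20475 ≈ 11.072 in (> 0, runoff occurs)
Q = (226697/20475)²/((226697/20475) + 30500/819) = (51391529809/419225625)/(989197/20475) = 51391529809/20253808575 in ≈ 2.537 in

Q = 51391529809/20253808575 in ≈ 2.537 in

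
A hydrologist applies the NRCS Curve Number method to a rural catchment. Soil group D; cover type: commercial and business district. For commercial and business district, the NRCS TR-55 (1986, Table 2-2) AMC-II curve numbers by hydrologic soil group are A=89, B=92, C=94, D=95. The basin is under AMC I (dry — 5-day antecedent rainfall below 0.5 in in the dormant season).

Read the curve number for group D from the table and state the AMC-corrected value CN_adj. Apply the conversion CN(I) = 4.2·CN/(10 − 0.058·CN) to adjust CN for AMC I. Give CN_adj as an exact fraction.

CN_adj = 39900/449 ≈ 88.864

NRCS table: commercial and business district, soil group D → CN(II) = 95
Dry (AMC I): CN(I) = 4.2·95/(10 − 0.058·95) = 399/(449/100) = 39900/449 ≈ 88.864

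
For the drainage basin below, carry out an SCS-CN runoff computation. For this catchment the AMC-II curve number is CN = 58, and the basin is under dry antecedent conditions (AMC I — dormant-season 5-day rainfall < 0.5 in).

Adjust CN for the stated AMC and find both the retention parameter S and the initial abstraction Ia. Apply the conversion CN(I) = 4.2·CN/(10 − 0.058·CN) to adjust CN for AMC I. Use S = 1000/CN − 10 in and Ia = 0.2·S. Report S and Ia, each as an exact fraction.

Adjust CN=58 to AMC I: 4.2·58/(10 − 0.058·58) → (1218/5) ÷ (1659/250) = 2900/79 ≈ 36.709
Max retention: S = 1000/(2900/79) − 10 = 500/29 in (≈ 17.241 in)
Initial abstraction Ia = S/5 = (500/29)/5 = 100/29 ≈ 3.448 in

S = 500/29 in ≈ 17.241 in; Ia = 100/29 in ≈ 3.448 in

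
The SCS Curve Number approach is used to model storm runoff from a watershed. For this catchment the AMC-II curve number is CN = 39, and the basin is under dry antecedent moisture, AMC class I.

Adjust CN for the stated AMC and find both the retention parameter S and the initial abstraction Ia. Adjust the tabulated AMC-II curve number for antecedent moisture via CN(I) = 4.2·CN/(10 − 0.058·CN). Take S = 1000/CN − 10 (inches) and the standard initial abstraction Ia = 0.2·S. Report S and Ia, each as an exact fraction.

Dry (AMC I): CN(I) = 4.2·39/(10 − 0.058·39) = (819/5)/(3869/500) = 81900/3869 ≈ 21.168
Max retention: S = 1000/(81900/3869) − 10 = 30500/819 in (≈ 37.241 in)
Ia = 0.2S: 0.2·37.241 = 7.448 in (exactly 6100/819)

S = 30500/819 in ≈ 37.241 in; Ia = 6100/819 in ≈ 7.448 in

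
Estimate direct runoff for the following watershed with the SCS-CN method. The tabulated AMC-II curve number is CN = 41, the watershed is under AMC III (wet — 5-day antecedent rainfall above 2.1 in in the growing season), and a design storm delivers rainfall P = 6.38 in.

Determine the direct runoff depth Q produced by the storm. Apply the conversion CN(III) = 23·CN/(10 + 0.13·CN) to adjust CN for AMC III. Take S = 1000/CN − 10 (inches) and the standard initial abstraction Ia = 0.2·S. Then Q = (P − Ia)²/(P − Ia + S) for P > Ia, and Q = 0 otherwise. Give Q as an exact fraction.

Adjust CN=41 to AMC III: 23·41/(10 + 0.13·41) → 943 ÷ (1533/100) = 94300/1533 ≈ 61.513
Max retention: S = 1000/(94300/1533) − 10 = 5900/943 in (≈ 6.257 in)
Ia = 0.2·(5900/943) = 1180/943 in ≈ 1.251 in
Since P=6.380 > Ia=1.251: effective rainfall P−Ia = 241817/47150 in
Q = (241817/47150)²/((241817/47150) + 5900/943) = (58475461489/2223122500)/(536817/47150) = 58475461489/25310921550 in ≈ 2.310 in

Q = 58475461489/25310921550 in ≈ 2.310 in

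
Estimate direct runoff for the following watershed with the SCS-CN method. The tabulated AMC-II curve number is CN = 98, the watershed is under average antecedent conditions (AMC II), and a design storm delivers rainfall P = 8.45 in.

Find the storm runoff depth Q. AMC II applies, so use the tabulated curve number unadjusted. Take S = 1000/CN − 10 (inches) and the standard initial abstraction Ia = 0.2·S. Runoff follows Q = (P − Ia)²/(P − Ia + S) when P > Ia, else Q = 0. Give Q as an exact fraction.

AMC II — tabulated CN = 98 applies directly.
Max retention: S = 1000/98 − 10 = 10/49 in (≈ 0.204 in)
Ia = 0.2S: 0.2·0.204 = 0.041 in (exactly 2/49)
P − Ia = 8.450 − 0.041 = 8241/980 ≈ 8.409 in (> 0, runoff occurs)
Runoff Q = (P−Ia)²/(P−Ia+S) = (8.409)²/(8.409+0.204) = 67914081/8272180 ≈ 8.210 in

Q = 67914081/8272180 in ≈ 8.210 in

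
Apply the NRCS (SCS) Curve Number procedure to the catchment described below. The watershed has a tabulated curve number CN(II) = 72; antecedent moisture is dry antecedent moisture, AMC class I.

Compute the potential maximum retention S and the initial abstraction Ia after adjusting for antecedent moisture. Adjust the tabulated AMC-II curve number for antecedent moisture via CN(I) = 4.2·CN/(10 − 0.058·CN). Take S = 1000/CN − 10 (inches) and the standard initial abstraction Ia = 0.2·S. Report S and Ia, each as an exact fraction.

Adjust CN=72 to AMC I: 4.2·72/(10 − 0.058·72) → (1512/5) ÷ (728/125) = 675/13 ≈ 51.923
Retention S: 1000/CN − 10 with CN=51.923 → S = 250/27 ≈ 9.259 in
Ia = 0.2·(250/27) = 50/27 in ≈ 1.852 in

S = 250/27 in ≈ 9.259 in; Ia = 50/27 in ≈ 1.852 in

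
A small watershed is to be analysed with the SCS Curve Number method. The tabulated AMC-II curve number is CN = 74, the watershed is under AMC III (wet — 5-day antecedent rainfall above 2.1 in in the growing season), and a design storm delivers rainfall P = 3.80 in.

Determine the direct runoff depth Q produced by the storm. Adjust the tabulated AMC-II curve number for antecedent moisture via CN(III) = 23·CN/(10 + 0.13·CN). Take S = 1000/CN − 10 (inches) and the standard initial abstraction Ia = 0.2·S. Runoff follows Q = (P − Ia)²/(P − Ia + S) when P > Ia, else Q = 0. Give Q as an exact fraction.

Q = 221087161/90925095 in ≈ 2.432 in

Adjust CN=74 to AMC III: 23·74/(10 + 0.13·74) → 1702 ÷ (981/50) = 85100/981 ≈ 86.748
Max retention: S = 1000/(85100/981) − 10 = 1300/851 in (≈ 1.528 in)
Ia = 0.2·(1300/851) = 260/851 in ≈ 0.306 in
Excess rainfall: 3.800 − 0.306 = 3.494 in; P > Ia so Q > 0
Runoff Q = (P−Ia)²/(P−Ia+S) = (3.494)²/(3.494+1.528) = 221087161/90925095 ≈ 2.432 in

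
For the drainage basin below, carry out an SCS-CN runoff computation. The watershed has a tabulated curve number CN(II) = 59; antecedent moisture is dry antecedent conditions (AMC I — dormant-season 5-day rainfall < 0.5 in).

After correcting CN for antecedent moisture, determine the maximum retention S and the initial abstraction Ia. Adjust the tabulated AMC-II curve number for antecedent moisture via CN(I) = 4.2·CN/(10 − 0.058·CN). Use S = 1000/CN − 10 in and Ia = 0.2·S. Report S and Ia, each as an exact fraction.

S = 20500/1239 in ≈ 16.546 in; Ia = 4100/1239 in ≈ 3.309 in

Adjust CN=59 to AMC I: 4.2·59/(10 − 0.058·59) → (1239/5) ÷ (3289/500) = 123900/3289 ≈ 37.671
Max retention: S = 1000/(123900/3289) − 10 = 20500/1239 in (≈ 16.546 in)
Initial abstraction Ia = S/5 = (20500/1239)/5 = 4100/1239 ≈ 3.309 in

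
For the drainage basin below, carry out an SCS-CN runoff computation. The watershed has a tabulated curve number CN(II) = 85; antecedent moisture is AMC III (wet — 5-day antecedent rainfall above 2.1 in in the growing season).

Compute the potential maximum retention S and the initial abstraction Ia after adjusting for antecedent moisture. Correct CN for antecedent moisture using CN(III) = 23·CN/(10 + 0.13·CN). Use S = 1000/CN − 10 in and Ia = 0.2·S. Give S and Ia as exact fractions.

S = 300/391 in ≈ 0.767 in; Ia = 60/391 in ≈ 0.153 in

CN(III) from CN(II)=85: (23·85)/(10 + 0.13·85) = 39100/421 ≈ 92.874
Retention S: 1000/CN − 10 with CN=92.874 → S = 300/391 ≈ 0.767 in
Initial abstraction Ia = S/5 = (300/391)/5 = 60/391 ≈ 0.153 in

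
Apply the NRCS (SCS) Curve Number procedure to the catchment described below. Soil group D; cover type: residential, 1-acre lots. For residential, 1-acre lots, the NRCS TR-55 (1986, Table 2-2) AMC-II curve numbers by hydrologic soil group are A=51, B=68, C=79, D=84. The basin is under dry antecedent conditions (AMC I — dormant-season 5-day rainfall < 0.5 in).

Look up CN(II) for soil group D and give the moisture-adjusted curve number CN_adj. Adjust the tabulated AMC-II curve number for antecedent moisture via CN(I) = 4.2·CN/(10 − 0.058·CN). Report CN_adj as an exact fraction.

NRCS table: residential, 1-acre lots, soil group D → CN(II) = 84
Adjust CN=84 to AMC I: 4.2·84/(10 − 0.058·84) → (1764/5) ÷ (641/125) = 44100/641 ≈ 68.799

CN_adj = 44100/641 ≈ 68.799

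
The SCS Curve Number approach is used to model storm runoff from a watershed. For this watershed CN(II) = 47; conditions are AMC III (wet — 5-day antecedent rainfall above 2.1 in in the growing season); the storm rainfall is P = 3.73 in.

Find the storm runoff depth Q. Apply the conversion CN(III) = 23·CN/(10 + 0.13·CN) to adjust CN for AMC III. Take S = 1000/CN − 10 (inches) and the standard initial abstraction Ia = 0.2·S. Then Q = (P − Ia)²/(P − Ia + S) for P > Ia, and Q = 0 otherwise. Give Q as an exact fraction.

CN(III) from CN(II)=47: (23·47)/(10 + 0.13·47) = 108100/1611 ≈ 67.101
Max retention: S = 1000/(108100/1611) − 10 = 5300/1081 in (≈ 4.903 in)
Ia = 0.2S: 0.2·4.903 = 0.981 in (exactly 1060/1081)
Excess rainfall: 3.730 − 0.981 = 2.749 in; P > Ia so Q > 0
Q = (297213/108100)²/((297213/108100) + 5300/1081) = (88335567369/11685610000)/(827213/108100) = 88335567369/89421725300 in ≈ 0.988 in

Q = 88335567369/89421725300 in ≈ 0.988 in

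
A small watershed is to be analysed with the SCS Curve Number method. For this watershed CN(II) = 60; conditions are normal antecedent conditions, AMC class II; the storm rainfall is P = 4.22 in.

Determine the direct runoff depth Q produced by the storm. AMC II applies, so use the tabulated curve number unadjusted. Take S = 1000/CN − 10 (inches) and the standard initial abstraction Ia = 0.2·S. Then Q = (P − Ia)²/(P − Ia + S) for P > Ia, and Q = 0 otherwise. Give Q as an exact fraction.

CN(II) = 60; AMC II needs no correction.
S = 1000/60 − 10 = 20/3 in ≈ 6.667 in
Ia = 0.2S: 0.2·6.667 = 1.333 in (exactly 4/3)
P − Ia = 4.220 − 1.333 = 433/150 ≈ 2.887 in (> 0, runoff occurs)
Q = (433/150)²/((433/150) + 20/3) = (187489/22500)/(1433/150) = 187489/214950 in ≈ 0.872 in

Q = 187489/214950 in ≈ 0.872 in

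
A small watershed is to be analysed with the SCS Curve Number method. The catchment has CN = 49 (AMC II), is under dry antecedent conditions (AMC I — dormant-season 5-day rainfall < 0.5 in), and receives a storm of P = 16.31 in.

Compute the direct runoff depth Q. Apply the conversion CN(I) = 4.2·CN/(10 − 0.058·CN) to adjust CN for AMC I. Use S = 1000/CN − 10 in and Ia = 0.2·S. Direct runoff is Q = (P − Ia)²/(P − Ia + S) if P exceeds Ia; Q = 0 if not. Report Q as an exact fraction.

Q = 151658061489/42512551900 in ≈ 3.567 in

CN(I) from CN(II)=49: (4.2·49)/(10 − 0.058·49) = 34300/1193 ≈ 28.751
Retention S: 1000/CN − 10 with CN=28.751 → S = 8500/343 ≈ 24.781 in
Ia = 0.2·(8500/343) = 1700/343 in ≈ 4.956 in
Excess rainfall: 16.310 − 4.956 = 11.354 in; P > Ia so Q > 0
Runoff Q = (P−Ia)²/(P−Ia+S) = (11.354)²/(11.354+24.781) = 151658061489/42512551900 ≈ 3.567 in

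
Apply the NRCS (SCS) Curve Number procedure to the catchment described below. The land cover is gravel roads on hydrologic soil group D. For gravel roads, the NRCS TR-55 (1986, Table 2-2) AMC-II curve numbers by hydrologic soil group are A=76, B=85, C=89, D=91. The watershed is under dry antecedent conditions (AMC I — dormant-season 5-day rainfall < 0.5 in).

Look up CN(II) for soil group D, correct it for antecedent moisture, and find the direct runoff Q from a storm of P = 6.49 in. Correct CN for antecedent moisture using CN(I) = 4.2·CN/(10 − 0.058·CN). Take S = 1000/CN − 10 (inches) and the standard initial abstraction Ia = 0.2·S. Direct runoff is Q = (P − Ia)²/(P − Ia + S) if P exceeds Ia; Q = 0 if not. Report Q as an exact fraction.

NRCS table: gravel roads, soil group D → CN(II) = 91
CN(I) from CN(II)=91: (4.2·91)/(10 − 0.058·91) = 63700/787 ≈ 80.940
Max retention: S = 1000/(63700/787) − 10 = 1500/637 in (≈ 2.355 in)
Ia = 0.2·(1500/637) = 300/637 in ≈ 0.471 in
Since P=6.490 > Ia=0.471: effective rainfall P−Ia = 383413/63700 in
Q = (383413/63700)²/((383413/63700) + 1500/637) = (147005528569/4057690000)/(533413/63700) = 147005528569/33978408100 in ≈ 4.326 in

Q = 147005528569/33978408100 in ≈ 4.326 in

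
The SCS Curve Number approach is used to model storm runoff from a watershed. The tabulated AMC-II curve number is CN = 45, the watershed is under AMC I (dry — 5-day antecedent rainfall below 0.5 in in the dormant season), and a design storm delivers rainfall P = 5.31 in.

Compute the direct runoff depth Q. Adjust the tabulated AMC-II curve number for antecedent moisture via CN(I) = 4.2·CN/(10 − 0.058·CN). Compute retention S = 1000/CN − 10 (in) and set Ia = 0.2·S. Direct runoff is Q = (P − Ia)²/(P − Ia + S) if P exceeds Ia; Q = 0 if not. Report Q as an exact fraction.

Dry (AMC I): CN(I) = 4.2·45/(10 − 0.058·45) = 189/(739/100) = 18900/739 ≈ 25.575
Max retention: S = 1000/(18900/739) − 10 = 5500/189 in (≈ 29.101 in)
Ia = 0.2·(5500/189) = 1100/189 in ≈ 5.820 in
P = 5.310 ≤ Ia = 5.820 in: entire storm abstracted, Q = 0.

Q = 0 in ≈ 0.000 in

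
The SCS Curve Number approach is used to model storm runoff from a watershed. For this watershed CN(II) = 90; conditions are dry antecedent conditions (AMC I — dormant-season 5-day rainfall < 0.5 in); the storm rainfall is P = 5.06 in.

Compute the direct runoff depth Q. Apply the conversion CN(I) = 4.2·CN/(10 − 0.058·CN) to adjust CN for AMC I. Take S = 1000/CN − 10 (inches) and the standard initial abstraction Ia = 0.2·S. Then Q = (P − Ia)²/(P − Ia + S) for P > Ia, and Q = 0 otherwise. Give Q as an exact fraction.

Q = 1833295489/640870650 in ≈ 2.861 in

CN(I) from CN(II)=90: (4.2·90)/(10 − 0.058·90) = 18900/239 ≈ 79.079
Max retention: S = 1000/(18900/239) − 10 = 500/189 in (≈ 2.646 in)
Ia = 0.2S: 0.2·2.646 = 0.529 in (exactly 100/189)
Excess rainfall: 5.060 − 0.529 = 4.531 in; P > Ia so Q > 0
Runoff Q = (P−Ia)²/(P−Ia+S) = (4.531)²/(4.531+2.646) = 1833295489/640870650 ≈ 2.861 in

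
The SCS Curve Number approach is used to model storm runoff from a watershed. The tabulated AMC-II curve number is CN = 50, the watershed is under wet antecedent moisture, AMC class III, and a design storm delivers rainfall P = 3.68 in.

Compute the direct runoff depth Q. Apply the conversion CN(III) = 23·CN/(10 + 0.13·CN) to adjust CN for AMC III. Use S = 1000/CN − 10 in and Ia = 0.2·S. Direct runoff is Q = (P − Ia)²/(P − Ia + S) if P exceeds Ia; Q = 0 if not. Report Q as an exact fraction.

Wet (AMC III): CN(III) = 23·50/(10 + 0.13·50) = 1150/(33/2) = 2300/33 ≈ 69.697
S = 1000/(2300/33) − 10 = 100/23 in ≈ 4.348 in
Initial abstraction Ia = S/5 = (100/23)/5 = 20/23 ≈ 0.870 in
Since P=3.680 > Ia=0.870: effective rainfall P−Ia = 1616/575 in
Q = (1616/575)²/((1616/575) + 100/23) = (2611456/330625)/(4116/575) = 652864/591675 in ≈ 1.103 in

Q = 652864/591675 in ≈ 1.103 in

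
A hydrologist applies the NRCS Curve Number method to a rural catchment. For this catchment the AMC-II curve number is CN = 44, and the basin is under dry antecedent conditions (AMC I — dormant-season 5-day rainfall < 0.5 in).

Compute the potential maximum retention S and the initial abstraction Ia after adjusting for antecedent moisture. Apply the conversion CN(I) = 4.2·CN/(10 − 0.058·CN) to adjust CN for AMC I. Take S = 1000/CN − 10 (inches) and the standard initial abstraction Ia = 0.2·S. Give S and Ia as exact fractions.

Dry (AMC I): CN(I) = 4.2·44/(10 − 0.058·44) = (924/5)/(931/125) = 3300/133 ≈ 24.812
S = 1000/(3300/133) − 10 = 1000/33 in ≈ 30.303 in
Ia = 0.2S: 0.2·30.303 = 6.061 in (exactly 200/33)

S = 1000/33 in ≈ 30.303 in; Ia = 200/33 in ≈ 6.061 in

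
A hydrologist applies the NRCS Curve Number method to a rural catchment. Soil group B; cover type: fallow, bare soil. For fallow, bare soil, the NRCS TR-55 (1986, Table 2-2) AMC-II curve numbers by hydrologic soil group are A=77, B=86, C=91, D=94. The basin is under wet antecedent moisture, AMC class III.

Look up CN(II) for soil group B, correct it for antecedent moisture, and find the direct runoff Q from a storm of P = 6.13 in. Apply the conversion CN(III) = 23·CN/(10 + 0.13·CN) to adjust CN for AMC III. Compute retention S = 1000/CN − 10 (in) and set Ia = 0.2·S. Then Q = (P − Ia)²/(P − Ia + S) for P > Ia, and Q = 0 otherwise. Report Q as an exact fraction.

Q = 350768354049/65497217300 in ≈ 5.355 in

NRCS table: fallow, bare soil, soil group B → CN(II) = 86
Adjust CN=86 to AMC III: 23·86/(10 + 0.13·86) → 1978 ÷ (1059/50) = 98900/1059 ≈ 93.390
Max retention: S = 1000/(98900/1059) − 10 = 700/989 in (≈ 0.708 in)
Ia = 0.2S: 0.2·0.708 = 0.142 in (exactly 140/989)
P − Ia = 6.130 − 0.142 = 592257/98900 ≈ 5.988 in (> 0, runoff occurs)
Q = (592257/98900)²/((592257/98900) + 700/989) = (350768354049/9781210000)/(662257/98900) = 350768354049/65497217300 in ≈ 5.355 in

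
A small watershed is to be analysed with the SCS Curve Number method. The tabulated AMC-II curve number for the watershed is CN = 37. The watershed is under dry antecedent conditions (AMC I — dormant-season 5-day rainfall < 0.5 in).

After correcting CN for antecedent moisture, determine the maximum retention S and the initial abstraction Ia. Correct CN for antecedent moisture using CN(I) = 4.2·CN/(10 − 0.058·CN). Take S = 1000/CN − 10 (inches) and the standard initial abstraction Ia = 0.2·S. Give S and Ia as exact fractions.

Dry (AMC I): CN(I) = 4.2·37/(10 − 0.058·37) = (777/5)/(3927/500) = 3700/187 ≈ 19.786
Max retention: S = 1000/(3700/187) − 10 = 1500/37 in (≈ 40.541 in)
Ia = 0.2·(1500/37) = 300/37 in ≈ 8.108 in

S = 1500/37 in ≈ 40.541 in; Ia = 300/37 in ≈ 8.108 in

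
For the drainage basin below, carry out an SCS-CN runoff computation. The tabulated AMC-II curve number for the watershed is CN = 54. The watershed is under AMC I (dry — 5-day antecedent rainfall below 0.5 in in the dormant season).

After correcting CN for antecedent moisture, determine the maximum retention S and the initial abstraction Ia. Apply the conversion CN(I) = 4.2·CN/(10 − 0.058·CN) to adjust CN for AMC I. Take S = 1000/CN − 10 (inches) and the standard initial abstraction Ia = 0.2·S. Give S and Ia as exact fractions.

Dry (AMC I): CN(I) = 4.2·54/(10 − 0.058·54) = (1134/5)/(1717/250) = 56700/1717 ≈ 33.023
S = 1000/(56700/1717) − 10 = 11500/567 in ≈ 20.282 in
Initial abstraction Ia = S/5 = (11500/567)/5 = 2300/567 ≈ 4.056 in

S = 11500/567 in ≈ 20.282 in; Ia = 2300/567 in ≈ 4.056 in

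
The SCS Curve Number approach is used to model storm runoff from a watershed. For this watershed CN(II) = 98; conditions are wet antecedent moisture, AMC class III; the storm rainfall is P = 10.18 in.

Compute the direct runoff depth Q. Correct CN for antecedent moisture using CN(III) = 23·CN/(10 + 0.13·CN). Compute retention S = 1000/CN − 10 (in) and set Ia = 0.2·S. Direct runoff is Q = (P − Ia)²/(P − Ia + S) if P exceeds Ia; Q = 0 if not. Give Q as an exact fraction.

CN(III) from CN(II)=98: (23·98)/(10 + 0.13·98) = 112700/1137 ≈ 99.120
S = 1000/(112700/1137) − 10 = 100/1127 in ≈ 0.089 in
Ia = 0.2S: 0.2·0.089 = 0.018 in (exactly 20/1127)
P − Ia = 10.180 − 0.018 = 572643/56350 ≈ 10.162 in (> 0, runoff occurs)
Runoff Q = (P−Ia)²/(P−Ia+S) = (10.162)²/(10.162+0.089) = 327920005449/32550183050 ≈ 10.074 in

Q = 327920005449/32550183050 in ≈ 10.074 in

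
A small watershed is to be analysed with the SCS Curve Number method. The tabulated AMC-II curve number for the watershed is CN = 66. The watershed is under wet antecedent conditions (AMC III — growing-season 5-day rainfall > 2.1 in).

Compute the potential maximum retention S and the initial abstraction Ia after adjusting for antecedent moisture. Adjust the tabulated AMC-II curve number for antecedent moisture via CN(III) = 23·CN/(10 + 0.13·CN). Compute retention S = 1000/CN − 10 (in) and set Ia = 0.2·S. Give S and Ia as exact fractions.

Adjust CN=66 to AMC III: 23·66/(10 + 0.13·66) → 1518 ÷ (929/50) = 75900/929 ≈ 81.701
Max retention: S = 1000/(75900/929) − 10 = 1700/759 in (≈ 2.240 in)
Ia = 0.2S: 0.2·2.240 = 0.448 in (exactly 340/759)

S = 1700/759 in ≈ 2.240 in; Ia = 340/759 in ≈ 0.448 in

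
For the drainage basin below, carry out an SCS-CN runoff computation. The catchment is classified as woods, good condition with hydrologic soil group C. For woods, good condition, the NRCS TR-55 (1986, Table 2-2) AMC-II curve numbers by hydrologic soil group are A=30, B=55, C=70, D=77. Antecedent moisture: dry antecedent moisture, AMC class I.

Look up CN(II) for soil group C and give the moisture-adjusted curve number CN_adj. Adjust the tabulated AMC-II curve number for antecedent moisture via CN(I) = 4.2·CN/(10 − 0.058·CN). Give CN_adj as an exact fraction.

CN_adj = 4900/99 ≈ 49.495

NRCS table: woods, good condition, soil group C → CN(II) = 70
Adjust CN=70 to AMC I: 4.2·70/(10 − 0.058·70) → 294 ÷ (297/50) = 4900/99 ≈ 49.495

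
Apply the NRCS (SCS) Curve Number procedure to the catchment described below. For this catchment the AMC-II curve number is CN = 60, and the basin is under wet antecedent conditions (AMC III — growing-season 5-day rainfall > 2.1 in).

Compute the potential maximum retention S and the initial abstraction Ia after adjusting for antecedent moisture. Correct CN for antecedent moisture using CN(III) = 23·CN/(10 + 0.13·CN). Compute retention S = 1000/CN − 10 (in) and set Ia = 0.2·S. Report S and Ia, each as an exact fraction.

S = 200/69 in ≈ 2.899 in; Ia = 40/69 in ≈ 0.580 in

CN(III) from CN(II)=60: (23·60)/(10 + 0.13·60) = 6900/89 ≈ 77.528
S = 1000/(6900/89) − 10 = 200/69 in ≈ 2.899 in
Ia = 0.2·(200/69) = 40/69 in ≈ 0.580 in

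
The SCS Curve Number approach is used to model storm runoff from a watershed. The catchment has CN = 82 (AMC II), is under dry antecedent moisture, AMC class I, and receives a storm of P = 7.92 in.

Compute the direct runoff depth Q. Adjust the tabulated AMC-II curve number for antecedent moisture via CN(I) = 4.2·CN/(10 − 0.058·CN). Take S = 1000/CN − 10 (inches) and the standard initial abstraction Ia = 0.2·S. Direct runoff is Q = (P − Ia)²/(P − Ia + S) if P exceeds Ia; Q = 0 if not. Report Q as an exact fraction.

Q = 405509046/103829425 in ≈ 3.906 in

Adjust CN=82 to AMC I: 4.2·82/(10 − 0.058·82) → (1722/5) ÷ (1311/250) = 28700/437 ≈ 65.675
Max retention: S = 1000/(28700/437) − 10 = 1500/287 in (≈ 5.226 in)
Ia = 0.2·(1500/287) = 300/287 in ≈ 1.045 in
P − Ia = 7.920 − 1.045 = 49326/7175 ≈ 6.875 in (> 0, runoff occurs)
Runoff Q = (P−Ia)²/(P−Ia+S) = (6.875)²/(6.875+5.226) = 405509046/103829425 ≈ 3.906 in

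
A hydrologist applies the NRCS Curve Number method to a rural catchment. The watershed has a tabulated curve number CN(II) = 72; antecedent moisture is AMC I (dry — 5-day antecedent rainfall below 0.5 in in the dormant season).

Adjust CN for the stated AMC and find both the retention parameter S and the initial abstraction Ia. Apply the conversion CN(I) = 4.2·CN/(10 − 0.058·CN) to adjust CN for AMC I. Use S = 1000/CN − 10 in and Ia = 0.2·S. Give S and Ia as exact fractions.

CN(I) from CN(II)=72: (4.2·72)/(10 − 0.058·72) = 675/13 ≈ 51.923
S = 1000/(675/13) − 10 = 250/27 in ≈ 9.259 in
Initial abstraction Ia = S/5 = (250/27)/5 = 50/27 ≈ 1.852 in

S = 250/27 in ≈ 9.259 in; Ia = 50/27 in ≈ 1.852 in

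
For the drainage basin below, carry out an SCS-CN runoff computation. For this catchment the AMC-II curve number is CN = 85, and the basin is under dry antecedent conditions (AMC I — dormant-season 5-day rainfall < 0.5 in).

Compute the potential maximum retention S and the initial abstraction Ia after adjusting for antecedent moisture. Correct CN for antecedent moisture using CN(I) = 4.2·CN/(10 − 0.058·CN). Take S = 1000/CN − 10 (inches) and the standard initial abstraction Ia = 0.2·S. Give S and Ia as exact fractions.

CN(I) from CN(II)=85: (4.2·85)/(10 − 0.058·85) = 11900/169 ≈ 70.414
Retention S: 1000/CN − 10 with CN=70.414 → S = 500/119 ≈ 4.202 in
Ia = 0.2S: 0.2·4.202 = 0.840 in (exactly 100/119)

S = 500/119 in ≈ 4.202 in; Ia = 100/119 in ≈ 0.840 in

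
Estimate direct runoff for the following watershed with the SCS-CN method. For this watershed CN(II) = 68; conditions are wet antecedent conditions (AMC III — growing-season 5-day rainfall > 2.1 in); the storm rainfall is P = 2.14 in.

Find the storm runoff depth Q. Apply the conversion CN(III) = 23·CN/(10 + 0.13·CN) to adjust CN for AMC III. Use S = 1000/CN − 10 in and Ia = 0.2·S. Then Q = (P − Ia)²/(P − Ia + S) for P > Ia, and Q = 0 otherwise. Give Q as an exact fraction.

Q = 1144942569/1443513350 in ≈ 0.793 in

Adjust CN=68 to AMC III: 23·68/(10 + 0.13·68) → 1564 ÷ (471/25) = 39100/471 ≈ 83.015
S = 1000/(39100/471) − 10 = 800/391 in ≈ 2.046 in
Ia = 0.2·(800/391) = 160/391 in ≈ 0.409 in
P − Ia = 2.140 − 0.409 = 33837/19550 ≈ 1.731 in (> 0, runoff occurs)
Runoff Q = (P−Ia)²/(P−Ia+S) = (1.731)²/(1.731+2.046) = 1144942569/1443513350 ≈ 0.793 in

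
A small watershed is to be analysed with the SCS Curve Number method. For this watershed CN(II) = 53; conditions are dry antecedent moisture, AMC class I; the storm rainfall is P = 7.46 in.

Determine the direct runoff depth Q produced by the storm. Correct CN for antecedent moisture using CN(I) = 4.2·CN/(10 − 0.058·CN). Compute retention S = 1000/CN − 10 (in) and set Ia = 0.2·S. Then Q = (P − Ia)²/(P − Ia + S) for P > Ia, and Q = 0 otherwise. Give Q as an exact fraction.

Q = 32453662201/75414041850 in ≈ 0.430 in

Dry (AMC I): CN(I) = 4.2·53/(10 − 0.058·53) = (1113/5)/(3463/500) = 111300/3463 ≈ 32.140
Retention S: 1000/CN − 10 with CN=32.140 → S = 23500/1113 ≈ 21.114 in
Ia = 0.2S: 0.2·21.114 = 4.223 in (exactly 4700/1113)
Since P=7.460 > Ia=4.223: effective rainfall P−Ia = 180149/55650 in
Q = (180149/55650)²/((180149/55650) + 23500/1113) = (32453662201/3096922500)/(1355149/55650) = 32453662201/75414041850 in ≈ 0.430 in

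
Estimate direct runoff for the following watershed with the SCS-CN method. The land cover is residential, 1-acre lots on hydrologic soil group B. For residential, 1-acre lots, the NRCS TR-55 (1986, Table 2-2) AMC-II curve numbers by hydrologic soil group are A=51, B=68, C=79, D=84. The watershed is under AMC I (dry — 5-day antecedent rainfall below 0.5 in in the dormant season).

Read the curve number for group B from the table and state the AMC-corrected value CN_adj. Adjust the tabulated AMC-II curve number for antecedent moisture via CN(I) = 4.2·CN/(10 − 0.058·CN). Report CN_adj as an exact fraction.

NRCS table: residential, 1-acre lots, soil group B → CN(II) = 68
Dry (AMC I): CN(I) = 4.2·68/(10 − 0.058·68) = (1428/5)/(757/125) = 35700/757 ≈ 47.160

CN_adj = 35700/757 ≈ 47.160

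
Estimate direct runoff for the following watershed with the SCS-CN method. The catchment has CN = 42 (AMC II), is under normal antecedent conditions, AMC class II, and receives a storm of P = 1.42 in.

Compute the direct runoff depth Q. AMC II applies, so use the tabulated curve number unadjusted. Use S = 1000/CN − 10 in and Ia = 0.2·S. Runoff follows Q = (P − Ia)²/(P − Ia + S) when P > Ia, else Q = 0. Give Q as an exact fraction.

Q = 0 in ≈ 0.000 in

CN(II) = 42; AMC II needs no correction.
S = 1000/42 − 10 = 290/21 in ≈ 13.810 in
Initial abstraction Ia = S/5 = (290/21)/5 = 58/21 ≈ 2.762 in
P = 1.420 ≤ Ia = 2.762 in: entire storm abstracted, Q = 0.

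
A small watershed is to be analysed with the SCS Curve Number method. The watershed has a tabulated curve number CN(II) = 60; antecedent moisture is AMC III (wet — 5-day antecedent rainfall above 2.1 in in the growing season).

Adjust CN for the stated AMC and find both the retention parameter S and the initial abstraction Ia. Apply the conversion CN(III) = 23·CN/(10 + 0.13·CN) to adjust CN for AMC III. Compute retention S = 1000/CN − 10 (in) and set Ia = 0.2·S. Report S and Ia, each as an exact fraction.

S = 200/69 in ≈ 2.899 in; Ia = 40/69 in ≈ 0.580 in

CN(III) from CN(II)=60: (23·60)/(10 + 0.13·60) = 6900/89 ≈ 77.528
Max retention: S = 1000/(6900/89) − 10 = 200/69 in (≈ 2.899 in)
Ia = 0.2·(200/69) = 40/69 in ≈ 0.580 in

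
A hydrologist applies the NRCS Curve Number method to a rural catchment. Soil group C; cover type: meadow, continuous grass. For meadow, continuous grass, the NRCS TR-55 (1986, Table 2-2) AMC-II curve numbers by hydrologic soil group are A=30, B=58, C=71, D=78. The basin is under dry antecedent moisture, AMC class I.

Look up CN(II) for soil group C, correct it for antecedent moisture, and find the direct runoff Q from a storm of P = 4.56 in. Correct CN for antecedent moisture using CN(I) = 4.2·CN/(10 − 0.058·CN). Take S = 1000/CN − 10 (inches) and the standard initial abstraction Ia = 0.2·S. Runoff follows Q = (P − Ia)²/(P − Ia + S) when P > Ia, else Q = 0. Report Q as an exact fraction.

NRCS table: meadow, continuous grass, soil group C → CN(II) = 71
Dry (AMC I): CN(I) = 4.2·71/(10 − 0.058·71) = (1491/5)/(2941/500) = 149100/2941 ≈ 50.697
Max retention: S = 1000/(149100/2941) − 10 = 14500/1491 in (≈ 9.725 in)
Initial abstraction Ia = S/5 = (14500/1491)/5 = 2900/1491 ≈ 1.945 in
Since P=4.560 > Ia=1.945: effective rainfall P−Ia = 97474/37275 in
Q = (97474/37275)²/((97474/37275) + 14500/1491) = (9501180676/1389425625)/(459974/37275) = 4750590338/8572765425 in ≈ 0.554 in

Q = 4750590338/8572765425 in ≈ 0.554 in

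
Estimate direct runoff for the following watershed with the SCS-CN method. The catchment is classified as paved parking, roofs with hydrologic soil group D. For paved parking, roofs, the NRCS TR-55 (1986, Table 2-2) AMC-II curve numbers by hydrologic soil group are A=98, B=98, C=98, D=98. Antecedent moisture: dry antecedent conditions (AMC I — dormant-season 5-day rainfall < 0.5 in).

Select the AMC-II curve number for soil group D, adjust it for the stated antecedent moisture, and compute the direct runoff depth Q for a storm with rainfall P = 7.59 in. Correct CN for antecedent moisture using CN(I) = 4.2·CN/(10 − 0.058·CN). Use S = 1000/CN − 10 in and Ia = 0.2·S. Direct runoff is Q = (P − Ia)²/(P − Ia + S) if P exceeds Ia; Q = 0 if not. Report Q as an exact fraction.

NRCS table: paved parking, roofs, soil group D → CN(II) = 98
CN(I) from CN(II)=98: (4.2·98)/(10 − 0.058·98) = 102900/1079 ≈ 95.366
Max retention: S = 1000/(102900/1079) − 10 = 500/1029 in (≈ 0.486 in)
Initial abstraction Ia = S/5 = (500/1029)/5 = 100/1029 ≈ 0.097 in
P − Ia = 7.590 − 0.097 = 771011/102900 ≈ 7.493 in (> 0, runoff occurs)
Q = (771011/102900)²/((771011/102900) + 500/1029) = (594457962121/10588410000)/(821011/102900) = 594457962121/84482031900 in ≈ 7.037 in

Q = 594457962121/84482031900 in ≈ 7.037 in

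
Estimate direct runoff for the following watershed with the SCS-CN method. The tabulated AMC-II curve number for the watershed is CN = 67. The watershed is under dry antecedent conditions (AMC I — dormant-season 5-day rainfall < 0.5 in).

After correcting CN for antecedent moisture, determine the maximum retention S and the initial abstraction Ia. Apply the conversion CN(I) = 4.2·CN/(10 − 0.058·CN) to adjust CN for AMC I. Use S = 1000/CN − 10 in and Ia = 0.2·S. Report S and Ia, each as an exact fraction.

S = 5500/469 in ≈ 11.727 in; Ia = 1100/469 in ≈ 2.345 in

CN(I) from CN(II)=67: (4.2·67)/(10 − 0.058·67) = 46900/1019 ≈ 46.026
Max retention: S = 1000/(46900/1019) − 10 = 5500/469 in (≈ 11.727 in)
Ia = 0.2S: 0.2·11.727 = 2.345 in (exactly 1100/469)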